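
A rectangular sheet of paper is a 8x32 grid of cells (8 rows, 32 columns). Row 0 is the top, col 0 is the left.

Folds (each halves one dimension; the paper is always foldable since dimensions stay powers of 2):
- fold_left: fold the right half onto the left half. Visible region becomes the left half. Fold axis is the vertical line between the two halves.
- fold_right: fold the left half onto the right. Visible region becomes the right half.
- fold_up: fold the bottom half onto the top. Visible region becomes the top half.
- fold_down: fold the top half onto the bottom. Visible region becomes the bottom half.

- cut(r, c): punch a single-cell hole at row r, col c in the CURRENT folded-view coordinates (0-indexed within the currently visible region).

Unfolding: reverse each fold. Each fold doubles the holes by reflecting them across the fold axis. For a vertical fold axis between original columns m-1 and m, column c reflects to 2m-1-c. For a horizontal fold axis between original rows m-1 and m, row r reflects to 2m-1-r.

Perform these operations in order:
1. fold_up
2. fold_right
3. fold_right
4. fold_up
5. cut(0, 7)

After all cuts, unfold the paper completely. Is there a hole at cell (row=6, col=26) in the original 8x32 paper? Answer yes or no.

Answer: no

Derivation:
Op 1 fold_up: fold axis h@4; visible region now rows[0,4) x cols[0,32) = 4x32
Op 2 fold_right: fold axis v@16; visible region now rows[0,4) x cols[16,32) = 4x16
Op 3 fold_right: fold axis v@24; visible region now rows[0,4) x cols[24,32) = 4x8
Op 4 fold_up: fold axis h@2; visible region now rows[0,2) x cols[24,32) = 2x8
Op 5 cut(0, 7): punch at orig (0,31); cuts so far [(0, 31)]; region rows[0,2) x cols[24,32) = 2x8
Unfold 1 (reflect across h@2): 2 holes -> [(0, 31), (3, 31)]
Unfold 2 (reflect across v@24): 4 holes -> [(0, 16), (0, 31), (3, 16), (3, 31)]
Unfold 3 (reflect across v@16): 8 holes -> [(0, 0), (0, 15), (0, 16), (0, 31), (3, 0), (3, 15), (3, 16), (3, 31)]
Unfold 4 (reflect across h@4): 16 holes -> [(0, 0), (0, 15), (0, 16), (0, 31), (3, 0), (3, 15), (3, 16), (3, 31), (4, 0), (4, 15), (4, 16), (4, 31), (7, 0), (7, 15), (7, 16), (7, 31)]
Holes: [(0, 0), (0, 15), (0, 16), (0, 31), (3, 0), (3, 15), (3, 16), (3, 31), (4, 0), (4, 15), (4, 16), (4, 31), (7, 0), (7, 15), (7, 16), (7, 31)]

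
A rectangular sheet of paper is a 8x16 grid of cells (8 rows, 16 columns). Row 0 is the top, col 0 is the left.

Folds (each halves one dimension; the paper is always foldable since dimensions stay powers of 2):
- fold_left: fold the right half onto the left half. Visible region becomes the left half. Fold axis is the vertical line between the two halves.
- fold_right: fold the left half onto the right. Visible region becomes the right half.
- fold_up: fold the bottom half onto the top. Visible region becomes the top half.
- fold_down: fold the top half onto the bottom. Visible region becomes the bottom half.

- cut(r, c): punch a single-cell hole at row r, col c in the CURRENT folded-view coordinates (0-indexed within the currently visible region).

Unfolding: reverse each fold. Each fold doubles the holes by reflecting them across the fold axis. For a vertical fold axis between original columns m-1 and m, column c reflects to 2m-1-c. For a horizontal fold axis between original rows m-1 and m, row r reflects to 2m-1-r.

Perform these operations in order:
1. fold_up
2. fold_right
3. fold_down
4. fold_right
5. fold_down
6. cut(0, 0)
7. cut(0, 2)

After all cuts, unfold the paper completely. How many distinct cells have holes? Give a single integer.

Op 1 fold_up: fold axis h@4; visible region now rows[0,4) x cols[0,16) = 4x16
Op 2 fold_right: fold axis v@8; visible region now rows[0,4) x cols[8,16) = 4x8
Op 3 fold_down: fold axis h@2; visible region now rows[2,4) x cols[8,16) = 2x8
Op 4 fold_right: fold axis v@12; visible region now rows[2,4) x cols[12,16) = 2x4
Op 5 fold_down: fold axis h@3; visible region now rows[3,4) x cols[12,16) = 1x4
Op 6 cut(0, 0): punch at orig (3,12); cuts so far [(3, 12)]; region rows[3,4) x cols[12,16) = 1x4
Op 7 cut(0, 2): punch at orig (3,14); cuts so far [(3, 12), (3, 14)]; region rows[3,4) x cols[12,16) = 1x4
Unfold 1 (reflect across h@3): 4 holes -> [(2, 12), (2, 14), (3, 12), (3, 14)]
Unfold 2 (reflect across v@12): 8 holes -> [(2, 9), (2, 11), (2, 12), (2, 14), (3, 9), (3, 11), (3, 12), (3, 14)]
Unfold 3 (reflect across h@2): 16 holes -> [(0, 9), (0, 11), (0, 12), (0, 14), (1, 9), (1, 11), (1, 12), (1, 14), (2, 9), (2, 11), (2, 12), (2, 14), (3, 9), (3, 11), (3, 12), (3, 14)]
Unfold 4 (reflect across v@8): 32 holes -> [(0, 1), (0, 3), (0, 4), (0, 6), (0, 9), (0, 11), (0, 12), (0, 14), (1, 1), (1, 3), (1, 4), (1, 6), (1, 9), (1, 11), (1, 12), (1, 14), (2, 1), (2, 3), (2, 4), (2, 6), (2, 9), (2, 11), (2, 12), (2, 14), (3, 1), (3, 3), (3, 4), (3, 6), (3, 9), (3, 11), (3, 12), (3, 14)]
Unfold 5 (reflect across h@4): 64 holes -> [(0, 1), (0, 3), (0, 4), (0, 6), (0, 9), (0, 11), (0, 12), (0, 14), (1, 1), (1, 3), (1, 4), (1, 6), (1, 9), (1, 11), (1, 12), (1, 14), (2, 1), (2, 3), (2, 4), (2, 6), (2, 9), (2, 11), (2, 12), (2, 14), (3, 1), (3, 3), (3, 4), (3, 6), (3, 9), (3, 11), (3, 12), (3, 14), (4, 1), (4, 3), (4, 4), (4, 6), (4, 9), (4, 11), (4, 12), (4, 14), (5, 1), (5, 3), (5, 4), (5, 6), (5, 9), (5, 11), (5, 12), (5, 14), (6, 1), (6, 3), (6, 4), (6, 6), (6, 9), (6, 11), (6, 12), (6, 14), (7, 1), (7, 3), (7, 4), (7, 6), (7, 9), (7, 11), (7, 12), (7, 14)]

Answer: 64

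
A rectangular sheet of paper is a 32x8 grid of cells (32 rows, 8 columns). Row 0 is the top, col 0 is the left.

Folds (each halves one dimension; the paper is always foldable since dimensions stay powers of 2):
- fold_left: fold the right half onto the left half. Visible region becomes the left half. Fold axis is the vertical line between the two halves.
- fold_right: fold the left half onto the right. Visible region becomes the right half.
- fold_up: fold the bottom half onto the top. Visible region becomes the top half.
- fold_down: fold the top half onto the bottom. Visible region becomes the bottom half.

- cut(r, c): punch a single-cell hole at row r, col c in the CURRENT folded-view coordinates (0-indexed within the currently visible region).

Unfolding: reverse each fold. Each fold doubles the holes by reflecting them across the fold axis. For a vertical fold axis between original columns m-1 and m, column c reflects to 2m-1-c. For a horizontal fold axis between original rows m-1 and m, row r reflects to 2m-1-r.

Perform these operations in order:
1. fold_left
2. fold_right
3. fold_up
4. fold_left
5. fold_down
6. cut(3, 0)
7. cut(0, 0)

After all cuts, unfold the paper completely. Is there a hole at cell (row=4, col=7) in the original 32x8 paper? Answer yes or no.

Op 1 fold_left: fold axis v@4; visible region now rows[0,32) x cols[0,4) = 32x4
Op 2 fold_right: fold axis v@2; visible region now rows[0,32) x cols[2,4) = 32x2
Op 3 fold_up: fold axis h@16; visible region now rows[0,16) x cols[2,4) = 16x2
Op 4 fold_left: fold axis v@3; visible region now rows[0,16) x cols[2,3) = 16x1
Op 5 fold_down: fold axis h@8; visible region now rows[8,16) x cols[2,3) = 8x1
Op 6 cut(3, 0): punch at orig (11,2); cuts so far [(11, 2)]; region rows[8,16) x cols[2,3) = 8x1
Op 7 cut(0, 0): punch at orig (8,2); cuts so far [(8, 2), (11, 2)]; region rows[8,16) x cols[2,3) = 8x1
Unfold 1 (reflect across h@8): 4 holes -> [(4, 2), (7, 2), (8, 2), (11, 2)]
Unfold 2 (reflect across v@3): 8 holes -> [(4, 2), (4, 3), (7, 2), (7, 3), (8, 2), (8, 3), (11, 2), (11, 3)]
Unfold 3 (reflect across h@16): 16 holes -> [(4, 2), (4, 3), (7, 2), (7, 3), (8, 2), (8, 3), (11, 2), (11, 3), (20, 2), (20, 3), (23, 2), (23, 3), (24, 2), (24, 3), (27, 2), (27, 3)]
Unfold 4 (reflect across v@2): 32 holes -> [(4, 0), (4, 1), (4, 2), (4, 3), (7, 0), (7, 1), (7, 2), (7, 3), (8, 0), (8, 1), (8, 2), (8, 3), (11, 0), (11, 1), (11, 2), (11, 3), (20, 0), (20, 1), (20, 2), (20, 3), (23, 0), (23, 1), (23, 2), (23, 3), (24, 0), (24, 1), (24, 2), (24, 3), (27, 0), (27, 1), (27, 2), (27, 3)]
Unfold 5 (reflect across v@4): 64 holes -> [(4, 0), (4, 1), (4, 2), (4, 3), (4, 4), (4, 5), (4, 6), (4, 7), (7, 0), (7, 1), (7, 2), (7, 3), (7, 4), (7, 5), (7, 6), (7, 7), (8, 0), (8, 1), (8, 2), (8, 3), (8, 4), (8, 5), (8, 6), (8, 7), (11, 0), (11, 1), (11, 2), (11, 3), (11, 4), (11, 5), (11, 6), (11, 7), (20, 0), (20, 1), (20, 2), (20, 3), (20, 4), (20, 5), (20, 6), (20, 7), (23, 0), (23, 1), (23, 2), (23, 3), (23, 4), (23, 5), (23, 6), (23, 7), (24, 0), (24, 1), (24, 2), (24, 3), (24, 4), (24, 5), (24, 6), (24, 7), (27, 0), (27, 1), (27, 2), (27, 3), (27, 4), (27, 5), (27, 6), (27, 7)]
Holes: [(4, 0), (4, 1), (4, 2), (4, 3), (4, 4), (4, 5), (4, 6), (4, 7), (7, 0), (7, 1), (7, 2), (7, 3), (7, 4), (7, 5), (7, 6), (7, 7), (8, 0), (8, 1), (8, 2), (8, 3), (8, 4), (8, 5), (8, 6), (8, 7), (11, 0), (11, 1), (11, 2), (11, 3), (11, 4), (11, 5), (11, 6), (11, 7), (20, 0), (20, 1), (20, 2), (20, 3), (20, 4), (20, 5), (20, 6), (20, 7), (23, 0), (23, 1), (23, 2), (23, 3), (23, 4), (23, 5), (23, 6), (23, 7), (24, 0), (24, 1), (24, 2), (24, 3), (24, 4), (24, 5), (24, 6), (24, 7), (27, 0), (27, 1), (27, 2), (27, 3), (27, 4), (27, 5), (27, 6), (27, 7)]

Answer: yes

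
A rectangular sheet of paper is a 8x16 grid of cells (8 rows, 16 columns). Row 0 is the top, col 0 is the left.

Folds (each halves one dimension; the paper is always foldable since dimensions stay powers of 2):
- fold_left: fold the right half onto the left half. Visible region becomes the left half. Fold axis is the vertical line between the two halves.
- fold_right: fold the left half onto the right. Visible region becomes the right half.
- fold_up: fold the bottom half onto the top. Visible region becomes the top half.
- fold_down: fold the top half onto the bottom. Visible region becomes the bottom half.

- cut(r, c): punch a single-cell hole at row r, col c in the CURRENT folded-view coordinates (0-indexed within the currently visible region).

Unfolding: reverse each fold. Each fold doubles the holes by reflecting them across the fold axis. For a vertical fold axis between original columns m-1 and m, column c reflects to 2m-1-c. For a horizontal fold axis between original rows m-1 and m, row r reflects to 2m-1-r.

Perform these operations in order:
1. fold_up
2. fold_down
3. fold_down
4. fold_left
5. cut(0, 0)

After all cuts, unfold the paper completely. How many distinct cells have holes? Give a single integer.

Op 1 fold_up: fold axis h@4; visible region now rows[0,4) x cols[0,16) = 4x16
Op 2 fold_down: fold axis h@2; visible region now rows[2,4) x cols[0,16) = 2x16
Op 3 fold_down: fold axis h@3; visible region now rows[3,4) x cols[0,16) = 1x16
Op 4 fold_left: fold axis v@8; visible region now rows[3,4) x cols[0,8) = 1x8
Op 5 cut(0, 0): punch at orig (3,0); cuts so far [(3, 0)]; region rows[3,4) x cols[0,8) = 1x8
Unfold 1 (reflect across v@8): 2 holes -> [(3, 0), (3, 15)]
Unfold 2 (reflect across h@3): 4 holes -> [(2, 0), (2, 15), (3, 0), (3, 15)]
Unfold 3 (reflect across h@2): 8 holes -> [(0, 0), (0, 15), (1, 0), (1, 15), (2, 0), (2, 15), (3, 0), (3, 15)]
Unfold 4 (reflect across h@4): 16 holes -> [(0, 0), (0, 15), (1, 0), (1, 15), (2, 0), (2, 15), (3, 0), (3, 15), (4, 0), (4, 15), (5, 0), (5, 15), (6, 0), (6, 15), (7, 0), (7, 15)]

Answer: 16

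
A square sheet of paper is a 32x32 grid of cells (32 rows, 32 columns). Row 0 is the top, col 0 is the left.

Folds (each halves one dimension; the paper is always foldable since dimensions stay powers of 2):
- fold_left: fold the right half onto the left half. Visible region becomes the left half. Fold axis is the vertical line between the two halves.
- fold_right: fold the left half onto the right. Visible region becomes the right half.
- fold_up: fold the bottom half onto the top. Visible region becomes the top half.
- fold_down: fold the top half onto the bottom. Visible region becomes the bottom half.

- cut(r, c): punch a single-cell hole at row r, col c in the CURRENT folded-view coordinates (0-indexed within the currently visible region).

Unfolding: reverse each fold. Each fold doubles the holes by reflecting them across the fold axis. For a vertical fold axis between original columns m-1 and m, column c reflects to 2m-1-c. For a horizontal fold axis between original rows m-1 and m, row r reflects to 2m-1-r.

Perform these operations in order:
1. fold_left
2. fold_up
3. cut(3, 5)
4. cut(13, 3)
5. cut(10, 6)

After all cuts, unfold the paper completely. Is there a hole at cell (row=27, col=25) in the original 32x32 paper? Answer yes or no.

Op 1 fold_left: fold axis v@16; visible region now rows[0,32) x cols[0,16) = 32x16
Op 2 fold_up: fold axis h@16; visible region now rows[0,16) x cols[0,16) = 16x16
Op 3 cut(3, 5): punch at orig (3,5); cuts so far [(3, 5)]; region rows[0,16) x cols[0,16) = 16x16
Op 4 cut(13, 3): punch at orig (13,3); cuts so far [(3, 5), (13, 3)]; region rows[0,16) x cols[0,16) = 16x16
Op 5 cut(10, 6): punch at orig (10,6); cuts so far [(3, 5), (10, 6), (13, 3)]; region rows[0,16) x cols[0,16) = 16x16
Unfold 1 (reflect across h@16): 6 holes -> [(3, 5), (10, 6), (13, 3), (18, 3), (21, 6), (28, 5)]
Unfold 2 (reflect across v@16): 12 holes -> [(3, 5), (3, 26), (10, 6), (10, 25), (13, 3), (13, 28), (18, 3), (18, 28), (21, 6), (21, 25), (28, 5), (28, 26)]
Holes: [(3, 5), (3, 26), (10, 6), (10, 25), (13, 3), (13, 28), (18, 3), (18, 28), (21, 6), (21, 25), (28, 5), (28, 26)]

Answer: no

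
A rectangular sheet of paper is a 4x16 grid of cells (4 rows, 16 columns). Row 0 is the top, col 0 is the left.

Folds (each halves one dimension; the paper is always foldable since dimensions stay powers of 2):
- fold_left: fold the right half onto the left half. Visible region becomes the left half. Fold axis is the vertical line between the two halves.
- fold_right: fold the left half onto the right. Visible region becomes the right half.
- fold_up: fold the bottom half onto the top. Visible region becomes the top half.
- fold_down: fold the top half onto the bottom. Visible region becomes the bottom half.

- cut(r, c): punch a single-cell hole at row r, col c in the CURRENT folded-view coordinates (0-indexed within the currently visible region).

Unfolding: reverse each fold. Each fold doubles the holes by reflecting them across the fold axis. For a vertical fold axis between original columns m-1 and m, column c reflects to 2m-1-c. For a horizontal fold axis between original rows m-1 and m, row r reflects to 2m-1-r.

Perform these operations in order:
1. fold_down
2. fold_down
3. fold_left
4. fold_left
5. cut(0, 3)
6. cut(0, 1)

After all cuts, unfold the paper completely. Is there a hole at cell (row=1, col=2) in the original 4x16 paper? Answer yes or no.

Op 1 fold_down: fold axis h@2; visible region now rows[2,4) x cols[0,16) = 2x16
Op 2 fold_down: fold axis h@3; visible region now rows[3,4) x cols[0,16) = 1x16
Op 3 fold_left: fold axis v@8; visible region now rows[3,4) x cols[0,8) = 1x8
Op 4 fold_left: fold axis v@4; visible region now rows[3,4) x cols[0,4) = 1x4
Op 5 cut(0, 3): punch at orig (3,3); cuts so far [(3, 3)]; region rows[3,4) x cols[0,4) = 1x4
Op 6 cut(0, 1): punch at orig (3,1); cuts so far [(3, 1), (3, 3)]; region rows[3,4) x cols[0,4) = 1x4
Unfold 1 (reflect across v@4): 4 holes -> [(3, 1), (3, 3), (3, 4), (3, 6)]
Unfold 2 (reflect across v@8): 8 holes -> [(3, 1), (3, 3), (3, 4), (3, 6), (3, 9), (3, 11), (3, 12), (3, 14)]
Unfold 3 (reflect across h@3): 16 holes -> [(2, 1), (2, 3), (2, 4), (2, 6), (2, 9), (2, 11), (2, 12), (2, 14), (3, 1), (3, 3), (3, 4), (3, 6), (3, 9), (3, 11), (3, 12), (3, 14)]
Unfold 4 (reflect across h@2): 32 holes -> [(0, 1), (0, 3), (0, 4), (0, 6), (0, 9), (0, 11), (0, 12), (0, 14), (1, 1), (1, 3), (1, 4), (1, 6), (1, 9), (1, 11), (1, 12), (1, 14), (2, 1), (2, 3), (2, 4), (2, 6), (2, 9), (2, 11), (2, 12), (2, 14), (3, 1), (3, 3), (3, 4), (3, 6), (3, 9), (3, 11), (3, 12), (3, 14)]
Holes: [(0, 1), (0, 3), (0, 4), (0, 6), (0, 9), (0, 11), (0, 12), (0, 14), (1, 1), (1, 3), (1, 4), (1, 6), (1, 9), (1, 11), (1, 12), (1, 14), (2, 1), (2, 3), (2, 4), (2, 6), (2, 9), (2, 11), (2, 12), (2, 14), (3, 1), (3, 3), (3, 4), (3, 6), (3, 9), (3, 11), (3, 12), (3, 14)]

Answer: no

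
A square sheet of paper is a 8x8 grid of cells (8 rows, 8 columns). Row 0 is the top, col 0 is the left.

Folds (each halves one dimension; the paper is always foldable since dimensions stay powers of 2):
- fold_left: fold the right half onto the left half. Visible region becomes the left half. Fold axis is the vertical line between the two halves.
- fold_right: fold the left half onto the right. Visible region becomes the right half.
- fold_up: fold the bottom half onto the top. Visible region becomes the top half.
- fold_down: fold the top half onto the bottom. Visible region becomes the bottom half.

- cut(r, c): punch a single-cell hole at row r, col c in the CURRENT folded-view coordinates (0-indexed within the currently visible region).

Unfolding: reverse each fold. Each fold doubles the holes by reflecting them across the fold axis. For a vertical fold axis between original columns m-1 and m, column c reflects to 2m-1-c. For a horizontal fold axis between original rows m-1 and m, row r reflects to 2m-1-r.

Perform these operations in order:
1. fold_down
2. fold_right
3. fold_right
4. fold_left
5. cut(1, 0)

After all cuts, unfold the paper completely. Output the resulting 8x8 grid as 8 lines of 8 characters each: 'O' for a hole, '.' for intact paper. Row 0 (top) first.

Op 1 fold_down: fold axis h@4; visible region now rows[4,8) x cols[0,8) = 4x8
Op 2 fold_right: fold axis v@4; visible region now rows[4,8) x cols[4,8) = 4x4
Op 3 fold_right: fold axis v@6; visible region now rows[4,8) x cols[6,8) = 4x2
Op 4 fold_left: fold axis v@7; visible region now rows[4,8) x cols[6,7) = 4x1
Op 5 cut(1, 0): punch at orig (5,6); cuts so far [(5, 6)]; region rows[4,8) x cols[6,7) = 4x1
Unfold 1 (reflect across v@7): 2 holes -> [(5, 6), (5, 7)]
Unfold 2 (reflect across v@6): 4 holes -> [(5, 4), (5, 5), (5, 6), (5, 7)]
Unfold 3 (reflect across v@4): 8 holes -> [(5, 0), (5, 1), (5, 2), (5, 3), (5, 4), (5, 5), (5, 6), (5, 7)]
Unfold 4 (reflect across h@4): 16 holes -> [(2, 0), (2, 1), (2, 2), (2, 3), (2, 4), (2, 5), (2, 6), (2, 7), (5, 0), (5, 1), (5, 2), (5, 3), (5, 4), (5, 5), (5, 6), (5, 7)]

Answer: ........
........
OOOOOOOO
........
........
OOOOOOOO
........
........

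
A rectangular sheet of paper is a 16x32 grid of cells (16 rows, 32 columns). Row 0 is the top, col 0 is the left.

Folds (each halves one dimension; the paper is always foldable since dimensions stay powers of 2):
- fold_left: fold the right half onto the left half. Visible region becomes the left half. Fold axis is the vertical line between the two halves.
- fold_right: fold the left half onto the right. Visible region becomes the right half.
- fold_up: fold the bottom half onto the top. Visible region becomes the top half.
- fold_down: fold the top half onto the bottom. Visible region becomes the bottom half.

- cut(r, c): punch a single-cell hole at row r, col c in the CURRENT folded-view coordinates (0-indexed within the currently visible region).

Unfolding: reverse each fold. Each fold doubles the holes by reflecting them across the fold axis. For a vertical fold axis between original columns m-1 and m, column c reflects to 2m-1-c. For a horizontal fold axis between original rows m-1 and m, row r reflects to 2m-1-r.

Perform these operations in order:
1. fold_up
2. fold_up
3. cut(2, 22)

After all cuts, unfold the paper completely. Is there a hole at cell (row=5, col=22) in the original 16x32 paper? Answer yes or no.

Answer: yes

Derivation:
Op 1 fold_up: fold axis h@8; visible region now rows[0,8) x cols[0,32) = 8x32
Op 2 fold_up: fold axis h@4; visible region now rows[0,4) x cols[0,32) = 4x32
Op 3 cut(2, 22): punch at orig (2,22); cuts so far [(2, 22)]; region rows[0,4) x cols[0,32) = 4x32
Unfold 1 (reflect across h@4): 2 holes -> [(2, 22), (5, 22)]
Unfold 2 (reflect across h@8): 4 holes -> [(2, 22), (5, 22), (10, 22), (13, 22)]
Holes: [(2, 22), (5, 22), (10, 22), (13, 22)]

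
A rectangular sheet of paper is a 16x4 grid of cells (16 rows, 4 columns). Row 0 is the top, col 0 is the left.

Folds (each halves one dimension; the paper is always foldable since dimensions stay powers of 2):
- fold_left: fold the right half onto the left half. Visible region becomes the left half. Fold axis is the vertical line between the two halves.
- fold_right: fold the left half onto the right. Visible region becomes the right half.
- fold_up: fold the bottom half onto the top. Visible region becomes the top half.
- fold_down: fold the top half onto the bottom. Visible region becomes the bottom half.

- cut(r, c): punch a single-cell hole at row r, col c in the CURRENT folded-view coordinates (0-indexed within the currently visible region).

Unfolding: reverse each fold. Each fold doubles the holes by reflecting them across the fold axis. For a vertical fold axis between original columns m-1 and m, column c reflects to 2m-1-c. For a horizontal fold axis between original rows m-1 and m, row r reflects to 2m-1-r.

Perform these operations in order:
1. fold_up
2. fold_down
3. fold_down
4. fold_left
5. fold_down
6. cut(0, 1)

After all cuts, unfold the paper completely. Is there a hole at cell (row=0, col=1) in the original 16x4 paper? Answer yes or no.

Op 1 fold_up: fold axis h@8; visible region now rows[0,8) x cols[0,4) = 8x4
Op 2 fold_down: fold axis h@4; visible region now rows[4,8) x cols[0,4) = 4x4
Op 3 fold_down: fold axis h@6; visible region now rows[6,8) x cols[0,4) = 2x4
Op 4 fold_left: fold axis v@2; visible region now rows[6,8) x cols[0,2) = 2x2
Op 5 fold_down: fold axis h@7; visible region now rows[7,8) x cols[0,2) = 1x2
Op 6 cut(0, 1): punch at orig (7,1); cuts so far [(7, 1)]; region rows[7,8) x cols[0,2) = 1x2
Unfold 1 (reflect across h@7): 2 holes -> [(6, 1), (7, 1)]
Unfold 2 (reflect across v@2): 4 holes -> [(6, 1), (6, 2), (7, 1), (7, 2)]
Unfold 3 (reflect across h@6): 8 holes -> [(4, 1), (4, 2), (5, 1), (5, 2), (6, 1), (6, 2), (7, 1), (7, 2)]
Unfold 4 (reflect across h@4): 16 holes -> [(0, 1), (0, 2), (1, 1), (1, 2), (2, 1), (2, 2), (3, 1), (3, 2), (4, 1), (4, 2), (5, 1), (5, 2), (6, 1), (6, 2), (7, 1), (7, 2)]
Unfold 5 (reflect across h@8): 32 holes -> [(0, 1), (0, 2), (1, 1), (1, 2), (2, 1), (2, 2), (3, 1), (3, 2), (4, 1), (4, 2), (5, 1), (5, 2), (6, 1), (6, 2), (7, 1), (7, 2), (8, 1), (8, 2), (9, 1), (9, 2), (10, 1), (10, 2), (11, 1), (11, 2), (12, 1), (12, 2), (13, 1), (13, 2), (14, 1), (14, 2), (15, 1), (15, 2)]
Holes: [(0, 1), (0, 2), (1, 1), (1, 2), (2, 1), (2, 2), (3, 1), (3, 2), (4, 1), (4, 2), (5, 1), (5, 2), (6, 1), (6, 2), (7, 1), (7, 2), (8, 1), (8, 2), (9, 1), (9, 2), (10, 1), (10, 2), (11, 1), (11, 2), (12, 1), (12, 2), (13, 1), (13, 2), (14, 1), (14, 2), (15, 1), (15, 2)]

Answer: yes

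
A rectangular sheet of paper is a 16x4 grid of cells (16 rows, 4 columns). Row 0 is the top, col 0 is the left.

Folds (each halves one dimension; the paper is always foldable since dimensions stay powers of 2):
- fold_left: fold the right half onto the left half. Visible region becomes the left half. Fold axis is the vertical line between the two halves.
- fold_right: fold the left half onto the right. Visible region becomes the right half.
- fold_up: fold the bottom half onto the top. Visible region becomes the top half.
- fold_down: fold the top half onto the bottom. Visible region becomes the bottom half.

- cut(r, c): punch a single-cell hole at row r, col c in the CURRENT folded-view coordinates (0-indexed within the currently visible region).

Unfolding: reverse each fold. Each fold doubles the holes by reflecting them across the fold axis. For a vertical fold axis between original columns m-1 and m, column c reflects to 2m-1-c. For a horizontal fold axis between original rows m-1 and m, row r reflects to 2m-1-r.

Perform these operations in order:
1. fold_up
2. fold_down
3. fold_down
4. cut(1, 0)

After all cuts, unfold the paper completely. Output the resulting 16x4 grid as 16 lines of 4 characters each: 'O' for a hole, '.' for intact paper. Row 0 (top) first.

Answer: O...
....
....
O...
O...
....
....
O...
O...
....
....
O...
O...
....
....
O...

Derivation:
Op 1 fold_up: fold axis h@8; visible region now rows[0,8) x cols[0,4) = 8x4
Op 2 fold_down: fold axis h@4; visible region now rows[4,8) x cols[0,4) = 4x4
Op 3 fold_down: fold axis h@6; visible region now rows[6,8) x cols[0,4) = 2x4
Op 4 cut(1, 0): punch at orig (7,0); cuts so far [(7, 0)]; region rows[6,8) x cols[0,4) = 2x4
Unfold 1 (reflect across h@6): 2 holes -> [(4, 0), (7, 0)]
Unfold 2 (reflect across h@4): 4 holes -> [(0, 0), (3, 0), (4, 0), (7, 0)]
Unfold 3 (reflect across h@8): 8 holes -> [(0, 0), (3, 0), (4, 0), (7, 0), (8, 0), (11, 0), (12, 0), (15, 0)]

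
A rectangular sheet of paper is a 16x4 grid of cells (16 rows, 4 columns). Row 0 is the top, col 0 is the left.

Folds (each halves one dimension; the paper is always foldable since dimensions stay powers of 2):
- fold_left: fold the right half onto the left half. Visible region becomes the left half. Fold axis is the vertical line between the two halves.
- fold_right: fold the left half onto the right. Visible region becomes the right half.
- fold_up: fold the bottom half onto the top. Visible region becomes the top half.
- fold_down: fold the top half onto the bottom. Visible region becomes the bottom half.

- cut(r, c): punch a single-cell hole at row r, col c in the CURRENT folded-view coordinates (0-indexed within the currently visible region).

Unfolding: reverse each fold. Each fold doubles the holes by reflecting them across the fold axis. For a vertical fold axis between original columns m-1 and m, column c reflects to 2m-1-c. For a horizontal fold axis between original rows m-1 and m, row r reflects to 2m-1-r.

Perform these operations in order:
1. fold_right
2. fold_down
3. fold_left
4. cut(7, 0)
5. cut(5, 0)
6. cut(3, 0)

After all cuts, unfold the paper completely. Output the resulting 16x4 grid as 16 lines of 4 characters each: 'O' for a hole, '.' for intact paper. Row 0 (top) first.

Answer: OOOO
....
OOOO
....
OOOO
....
....
....
....
....
....
OOOO
....
OOOO
....
OOOO

Derivation:
Op 1 fold_right: fold axis v@2; visible region now rows[0,16) x cols[2,4) = 16x2
Op 2 fold_down: fold axis h@8; visible region now rows[8,16) x cols[2,4) = 8x2
Op 3 fold_left: fold axis v@3; visible region now rows[8,16) x cols[2,3) = 8x1
Op 4 cut(7, 0): punch at orig (15,2); cuts so far [(15, 2)]; region rows[8,16) x cols[2,3) = 8x1
Op 5 cut(5, 0): punch at orig (13,2); cuts so far [(13, 2), (15, 2)]; region rows[8,16) x cols[2,3) = 8x1
Op 6 cut(3, 0): punch at orig (11,2); cuts so far [(11, 2), (13, 2), (15, 2)]; region rows[8,16) x cols[2,3) = 8x1
Unfold 1 (reflect across v@3): 6 holes -> [(11, 2), (11, 3), (13, 2), (13, 3), (15, 2), (15, 3)]
Unfold 2 (reflect across h@8): 12 holes -> [(0, 2), (0, 3), (2, 2), (2, 3), (4, 2), (4, 3), (11, 2), (11, 3), (13, 2), (13, 3), (15, 2), (15, 3)]
Unfold 3 (reflect across v@2): 24 holes -> [(0, 0), (0, 1), (0, 2), (0, 3), (2, 0), (2, 1), (2, 2), (2, 3), (4, 0), (4, 1), (4, 2), (4, 3), (11, 0), (11, 1), (11, 2), (11, 3), (13, 0), (13, 1), (13, 2), (13, 3), (15, 0), (15, 1), (15, 2), (15, 3)]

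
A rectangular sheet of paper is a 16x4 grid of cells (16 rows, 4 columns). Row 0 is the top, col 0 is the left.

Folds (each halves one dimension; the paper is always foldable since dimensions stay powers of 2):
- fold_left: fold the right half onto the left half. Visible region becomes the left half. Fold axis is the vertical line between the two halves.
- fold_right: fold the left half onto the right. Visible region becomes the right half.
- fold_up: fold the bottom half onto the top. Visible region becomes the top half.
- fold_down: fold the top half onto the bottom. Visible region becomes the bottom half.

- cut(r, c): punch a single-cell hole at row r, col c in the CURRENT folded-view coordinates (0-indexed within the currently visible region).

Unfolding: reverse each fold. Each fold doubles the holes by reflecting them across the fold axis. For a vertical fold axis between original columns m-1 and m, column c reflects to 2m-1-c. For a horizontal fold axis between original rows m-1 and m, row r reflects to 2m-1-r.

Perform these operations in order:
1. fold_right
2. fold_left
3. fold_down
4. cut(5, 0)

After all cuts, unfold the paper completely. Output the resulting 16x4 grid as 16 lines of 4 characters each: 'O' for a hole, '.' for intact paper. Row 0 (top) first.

Answer: ....
....
OOOO
....
....
....
....
....
....
....
....
....
....
OOOO
....
....

Derivation:
Op 1 fold_right: fold axis v@2; visible region now rows[0,16) x cols[2,4) = 16x2
Op 2 fold_left: fold axis v@3; visible region now rows[0,16) x cols[2,3) = 16x1
Op 3 fold_down: fold axis h@8; visible region now rows[8,16) x cols[2,3) = 8x1
Op 4 cut(5, 0): punch at orig (13,2); cuts so far [(13, 2)]; region rows[8,16) x cols[2,3) = 8x1
Unfold 1 (reflect across h@8): 2 holes -> [(2, 2), (13, 2)]
Unfold 2 (reflect across v@3): 4 holes -> [(2, 2), (2, 3), (13, 2), (13, 3)]
Unfold 3 (reflect across v@2): 8 holes -> [(2, 0), (2, 1), (2, 2), (2, 3), (13, 0), (13, 1), (13, 2), (13, 3)]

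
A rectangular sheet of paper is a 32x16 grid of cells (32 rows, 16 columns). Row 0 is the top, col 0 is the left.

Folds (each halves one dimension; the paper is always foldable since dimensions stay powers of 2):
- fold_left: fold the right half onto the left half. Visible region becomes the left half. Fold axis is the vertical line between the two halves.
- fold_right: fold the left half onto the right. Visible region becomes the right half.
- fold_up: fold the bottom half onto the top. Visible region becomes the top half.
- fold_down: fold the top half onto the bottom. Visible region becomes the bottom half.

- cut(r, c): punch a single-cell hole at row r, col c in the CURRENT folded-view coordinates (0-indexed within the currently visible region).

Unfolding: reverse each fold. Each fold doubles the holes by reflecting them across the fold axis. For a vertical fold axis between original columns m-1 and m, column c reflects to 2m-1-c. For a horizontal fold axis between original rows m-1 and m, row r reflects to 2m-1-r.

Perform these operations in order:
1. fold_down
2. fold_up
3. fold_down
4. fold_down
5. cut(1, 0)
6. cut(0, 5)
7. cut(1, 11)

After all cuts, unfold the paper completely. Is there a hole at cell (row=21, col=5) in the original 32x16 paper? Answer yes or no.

Op 1 fold_down: fold axis h@16; visible region now rows[16,32) x cols[0,16) = 16x16
Op 2 fold_up: fold axis h@24; visible region now rows[16,24) x cols[0,16) = 8x16
Op 3 fold_down: fold axis h@20; visible region now rows[20,24) x cols[0,16) = 4x16
Op 4 fold_down: fold axis h@22; visible region now rows[22,24) x cols[0,16) = 2x16
Op 5 cut(1, 0): punch at orig (23,0); cuts so far [(23, 0)]; region rows[22,24) x cols[0,16) = 2x16
Op 6 cut(0, 5): punch at orig (22,5); cuts so far [(22, 5), (23, 0)]; region rows[22,24) x cols[0,16) = 2x16
Op 7 cut(1, 11): punch at orig (23,11); cuts so far [(22, 5), (23, 0), (23, 11)]; region rows[22,24) x cols[0,16) = 2x16
Unfold 1 (reflect across h@22): 6 holes -> [(20, 0), (20, 11), (21, 5), (22, 5), (23, 0), (23, 11)]
Unfold 2 (reflect across h@20): 12 holes -> [(16, 0), (16, 11), (17, 5), (18, 5), (19, 0), (19, 11), (20, 0), (20, 11), (21, 5), (22, 5), (23, 0), (23, 11)]
Unfold 3 (reflect across h@24): 24 holes -> [(16, 0), (16, 11), (17, 5), (18, 5), (19, 0), (19, 11), (20, 0), (20, 11), (21, 5), (22, 5), (23, 0), (23, 11), (24, 0), (24, 11), (25, 5), (26, 5), (27, 0), (27, 11), (28, 0), (28, 11), (29, 5), (30, 5), (31, 0), (31, 11)]
Unfold 4 (reflect across h@16): 48 holes -> [(0, 0), (0, 11), (1, 5), (2, 5), (3, 0), (3, 11), (4, 0), (4, 11), (5, 5), (6, 5), (7, 0), (7, 11), (8, 0), (8, 11), (9, 5), (10, 5), (11, 0), (11, 11), (12, 0), (12, 11), (13, 5), (14, 5), (15, 0), (15, 11), (16, 0), (16, 11), (17, 5), (18, 5), (19, 0), (19, 11), (20, 0), (20, 11), (21, 5), (22, 5), (23, 0), (23, 11), (24, 0), (24, 11), (25, 5), (26, 5), (27, 0), (27, 11), (28, 0), (28, 11), (29, 5), (30, 5), (31, 0), (31, 11)]
Holes: [(0, 0), (0, 11), (1, 5), (2, 5), (3, 0), (3, 11), (4, 0), (4, 11), (5, 5), (6, 5), (7, 0), (7, 11), (8, 0), (8, 11), (9, 5), (10, 5), (11, 0), (11, 11), (12, 0), (12, 11), (13, 5), (14, 5), (15, 0), (15, 11), (16, 0), (16, 11), (17, 5), (18, 5), (19, 0), (19, 11), (20, 0), (20, 11), (21, 5), (22, 5), (23, 0), (23, 11), (24, 0), (24, 11), (25, 5), (26, 5), (27, 0), (27, 11), (28, 0), (28, 11), (29, 5), (30, 5), (31, 0), (31, 11)]

Answer: yes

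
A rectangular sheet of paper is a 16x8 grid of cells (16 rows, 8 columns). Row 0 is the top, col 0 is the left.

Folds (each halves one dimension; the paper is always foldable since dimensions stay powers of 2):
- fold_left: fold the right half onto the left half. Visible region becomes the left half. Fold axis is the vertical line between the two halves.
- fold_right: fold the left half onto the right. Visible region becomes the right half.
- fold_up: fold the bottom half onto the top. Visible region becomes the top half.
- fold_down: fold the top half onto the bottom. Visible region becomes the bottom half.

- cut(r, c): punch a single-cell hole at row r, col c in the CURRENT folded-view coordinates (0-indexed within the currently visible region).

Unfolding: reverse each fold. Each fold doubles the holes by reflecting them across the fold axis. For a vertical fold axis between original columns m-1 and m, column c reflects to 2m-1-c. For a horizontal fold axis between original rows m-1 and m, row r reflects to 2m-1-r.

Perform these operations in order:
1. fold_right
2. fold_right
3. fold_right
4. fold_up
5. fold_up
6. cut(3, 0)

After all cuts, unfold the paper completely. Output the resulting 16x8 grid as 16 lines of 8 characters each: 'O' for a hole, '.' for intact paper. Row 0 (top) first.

Answer: ........
........
........
OOOOOOOO
OOOOOOOO
........
........
........
........
........
........
OOOOOOOO
OOOOOOOO
........
........
........

Derivation:
Op 1 fold_right: fold axis v@4; visible region now rows[0,16) x cols[4,8) = 16x4
Op 2 fold_right: fold axis v@6; visible region now rows[0,16) x cols[6,8) = 16x2
Op 3 fold_right: fold axis v@7; visible region now rows[0,16) x cols[7,8) = 16x1
Op 4 fold_up: fold axis h@8; visible region now rows[0,8) x cols[7,8) = 8x1
Op 5 fold_up: fold axis h@4; visible region now rows[0,4) x cols[7,8) = 4x1
Op 6 cut(3, 0): punch at orig (3,7); cuts so far [(3, 7)]; region rows[0,4) x cols[7,8) = 4x1
Unfold 1 (reflect across h@4): 2 holes -> [(3, 7), (4, 7)]
Unfold 2 (reflect across h@8): 4 holes -> [(3, 7), (4, 7), (11, 7), (12, 7)]
Unfold 3 (reflect across v@7): 8 holes -> [(3, 6), (3, 7), (4, 6), (4, 7), (11, 6), (11, 7), (12, 6), (12, 7)]
Unfold 4 (reflect across v@6): 16 holes -> [(3, 4), (3, 5), (3, 6), (3, 7), (4, 4), (4, 5), (4, 6), (4, 7), (11, 4), (11, 5), (11, 6), (11, 7), (12, 4), (12, 5), (12, 6), (12, 7)]
Unfold 5 (reflect across v@4): 32 holes -> [(3, 0), (3, 1), (3, 2), (3, 3), (3, 4), (3, 5), (3, 6), (3, 7), (4, 0), (4, 1), (4, 2), (4, 3), (4, 4), (4, 5), (4, 6), (4, 7), (11, 0), (11, 1), (11, 2), (11, 3), (11, 4), (11, 5), (11, 6), (11, 7), (12, 0), (12, 1), (12, 2), (12, 3), (12, 4), (12, 5), (12, 6), (12, 7)]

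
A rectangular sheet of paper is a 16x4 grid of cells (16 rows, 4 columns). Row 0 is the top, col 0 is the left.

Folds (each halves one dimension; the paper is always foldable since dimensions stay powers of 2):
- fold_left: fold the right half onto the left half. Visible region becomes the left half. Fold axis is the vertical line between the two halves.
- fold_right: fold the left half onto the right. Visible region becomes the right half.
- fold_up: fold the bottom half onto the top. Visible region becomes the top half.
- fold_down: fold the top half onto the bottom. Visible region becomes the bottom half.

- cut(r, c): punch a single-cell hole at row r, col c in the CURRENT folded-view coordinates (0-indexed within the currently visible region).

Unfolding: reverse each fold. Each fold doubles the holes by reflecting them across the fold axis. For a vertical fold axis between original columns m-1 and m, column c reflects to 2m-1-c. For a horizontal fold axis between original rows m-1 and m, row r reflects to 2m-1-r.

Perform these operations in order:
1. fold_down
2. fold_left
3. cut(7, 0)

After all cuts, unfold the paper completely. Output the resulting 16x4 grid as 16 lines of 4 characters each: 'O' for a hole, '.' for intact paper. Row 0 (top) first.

Answer: O..O
....
....
....
....
....
....
....
....
....
....
....
....
....
....
O..O

Derivation:
Op 1 fold_down: fold axis h@8; visible region now rows[8,16) x cols[0,4) = 8x4
Op 2 fold_left: fold axis v@2; visible region now rows[8,16) x cols[0,2) = 8x2
Op 3 cut(7, 0): punch at orig (15,0); cuts so far [(15, 0)]; region rows[8,16) x cols[0,2) = 8x2
Unfold 1 (reflect across v@2): 2 holes -> [(15, 0), (15, 3)]
Unfold 2 (reflect across h@8): 4 holes -> [(0, 0), (0, 3), (15, 0), (15, 3)]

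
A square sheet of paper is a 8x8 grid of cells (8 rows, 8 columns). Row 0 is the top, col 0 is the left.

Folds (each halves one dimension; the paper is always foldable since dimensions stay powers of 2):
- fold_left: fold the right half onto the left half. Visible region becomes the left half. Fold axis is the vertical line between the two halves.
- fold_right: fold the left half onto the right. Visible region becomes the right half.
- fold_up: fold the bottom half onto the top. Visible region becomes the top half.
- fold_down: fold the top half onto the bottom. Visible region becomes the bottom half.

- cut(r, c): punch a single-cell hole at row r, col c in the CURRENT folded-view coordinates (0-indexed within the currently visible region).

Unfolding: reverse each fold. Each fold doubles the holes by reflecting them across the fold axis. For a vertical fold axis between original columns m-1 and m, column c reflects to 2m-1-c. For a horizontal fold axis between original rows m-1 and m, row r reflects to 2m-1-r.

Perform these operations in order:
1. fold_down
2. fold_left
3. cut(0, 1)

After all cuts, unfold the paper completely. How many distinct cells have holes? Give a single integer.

Answer: 4

Derivation:
Op 1 fold_down: fold axis h@4; visible region now rows[4,8) x cols[0,8) = 4x8
Op 2 fold_left: fold axis v@4; visible region now rows[4,8) x cols[0,4) = 4x4
Op 3 cut(0, 1): punch at orig (4,1); cuts so far [(4, 1)]; region rows[4,8) x cols[0,4) = 4x4
Unfold 1 (reflect across v@4): 2 holes -> [(4, 1), (4, 6)]
Unfold 2 (reflect across h@4): 4 holes -> [(3, 1), (3, 6), (4, 1), (4, 6)]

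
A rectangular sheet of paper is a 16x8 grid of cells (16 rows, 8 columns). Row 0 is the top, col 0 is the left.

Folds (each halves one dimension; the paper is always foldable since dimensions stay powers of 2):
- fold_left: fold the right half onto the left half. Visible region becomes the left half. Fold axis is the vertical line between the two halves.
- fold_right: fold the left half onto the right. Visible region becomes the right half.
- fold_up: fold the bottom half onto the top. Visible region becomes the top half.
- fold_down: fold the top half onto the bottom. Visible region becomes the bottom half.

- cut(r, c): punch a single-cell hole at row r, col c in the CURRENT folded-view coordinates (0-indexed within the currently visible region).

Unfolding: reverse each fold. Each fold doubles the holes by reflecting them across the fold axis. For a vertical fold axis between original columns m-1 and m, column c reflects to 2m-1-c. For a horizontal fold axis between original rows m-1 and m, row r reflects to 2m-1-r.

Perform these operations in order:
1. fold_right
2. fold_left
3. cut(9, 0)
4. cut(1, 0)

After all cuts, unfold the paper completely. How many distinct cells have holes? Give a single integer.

Answer: 8

Derivation:
Op 1 fold_right: fold axis v@4; visible region now rows[0,16) x cols[4,8) = 16x4
Op 2 fold_left: fold axis v@6; visible region now rows[0,16) x cols[4,6) = 16x2
Op 3 cut(9, 0): punch at orig (9,4); cuts so far [(9, 4)]; region rows[0,16) x cols[4,6) = 16x2
Op 4 cut(1, 0): punch at orig (1,4); cuts so far [(1, 4), (9, 4)]; region rows[0,16) x cols[4,6) = 16x2
Unfold 1 (reflect across v@6): 4 holes -> [(1, 4), (1, 7), (9, 4), (9, 7)]
Unfold 2 (reflect across v@4): 8 holes -> [(1, 0), (1, 3), (1, 4), (1, 7), (9, 0), (9, 3), (9, 4), (9, 7)]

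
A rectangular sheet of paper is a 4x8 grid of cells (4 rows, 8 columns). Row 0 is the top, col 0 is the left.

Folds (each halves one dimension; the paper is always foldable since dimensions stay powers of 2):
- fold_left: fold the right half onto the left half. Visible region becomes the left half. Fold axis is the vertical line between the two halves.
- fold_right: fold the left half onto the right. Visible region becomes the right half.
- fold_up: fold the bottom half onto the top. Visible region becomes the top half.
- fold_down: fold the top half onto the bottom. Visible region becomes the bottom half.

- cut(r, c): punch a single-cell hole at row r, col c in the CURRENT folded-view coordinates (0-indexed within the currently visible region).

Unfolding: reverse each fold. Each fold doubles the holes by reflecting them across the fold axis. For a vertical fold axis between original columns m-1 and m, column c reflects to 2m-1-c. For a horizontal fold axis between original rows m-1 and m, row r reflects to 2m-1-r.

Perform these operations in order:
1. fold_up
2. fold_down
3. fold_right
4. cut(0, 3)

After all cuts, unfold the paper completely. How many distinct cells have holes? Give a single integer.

Op 1 fold_up: fold axis h@2; visible region now rows[0,2) x cols[0,8) = 2x8
Op 2 fold_down: fold axis h@1; visible region now rows[1,2) x cols[0,8) = 1x8
Op 3 fold_right: fold axis v@4; visible region now rows[1,2) x cols[4,8) = 1x4
Op 4 cut(0, 3): punch at orig (1,7); cuts so far [(1, 7)]; region rows[1,2) x cols[4,8) = 1x4
Unfold 1 (reflect across v@4): 2 holes -> [(1, 0), (1, 7)]
Unfold 2 (reflect across h@1): 4 holes -> [(0, 0), (0, 7), (1, 0), (1, 7)]
Unfold 3 (reflect across h@2): 8 holes -> [(0, 0), (0, 7), (1, 0), (1, 7), (2, 0), (2, 7), (3, 0), (3, 7)]

Answer: 8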